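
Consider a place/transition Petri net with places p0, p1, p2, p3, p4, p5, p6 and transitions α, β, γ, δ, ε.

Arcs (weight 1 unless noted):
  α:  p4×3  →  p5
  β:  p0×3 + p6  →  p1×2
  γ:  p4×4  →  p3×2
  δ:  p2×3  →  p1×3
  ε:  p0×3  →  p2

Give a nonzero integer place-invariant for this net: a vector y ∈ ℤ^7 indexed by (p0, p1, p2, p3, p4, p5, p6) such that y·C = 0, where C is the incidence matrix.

Incidence matrix C (rows=places, cols=transitions):
        α    β    γ    δ    ε
   p0   0   -3    0    0   -3
   p1   0    2    0    3    0
   p2   0    0    0   -3    1
   p3   0    0    2    0    0
   p4  -3    0   -4    0    0
   p5   1    0    0    0    0
   p6   0   -1    0    0    0

Candidate y = [0, 0, 0, 2, 1, 3, 0]; check y·C column-wise:
  col α: 2·0 + 1·-3 + 3·1 = 0
  col β: 0·-3 + 0·2 + 2·0 + 1·0 + 3·0 + 0·-1 = 0
  col γ: 2·2 + 1·-4 + 3·0 = 0
  col δ: 0·3 + 0·-3 + 2·0 + 1·0 + 3·0 = 0
  col ε: 0·-3 + 0·1 + 2·0 + 1·0 + 3·0 = 0

y = (p0:0, p1:0, p2:0, p3:2, p4:1, p5:3, p6:0)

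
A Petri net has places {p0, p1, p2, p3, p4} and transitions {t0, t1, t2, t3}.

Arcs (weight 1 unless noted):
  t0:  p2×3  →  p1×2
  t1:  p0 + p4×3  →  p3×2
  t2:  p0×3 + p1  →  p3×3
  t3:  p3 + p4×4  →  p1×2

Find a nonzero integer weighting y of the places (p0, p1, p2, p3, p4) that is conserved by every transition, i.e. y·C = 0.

y = (p0:1, p1:3, p2:2, p3:2, p4:1)

Incidence matrix C (rows=places, cols=transitions):
       t0   t1   t2   t3
   p0   0   -1   -3    0
   p1   2    0   -1    2
   p2  -3    0    0    0
   p3   0    2    3   -1
   p4   0   -3    0   -4

Candidate y = [1, 3, 2, 2, 1]; check y·C column-wise:
  col t0: 1·0 + 3·2 + 2·-3 + 2·0 + 1·0 = 0
  col t1: 1·-1 + 3·0 + 2·0 + 2·2 + 1·-3 = 0
  col t2: 1·-3 + 3·-1 + 2·0 + 2·3 + 1·0 = 0
  col t3: 1·0 + 3·2 + 2·0 + 2·-1 + 1·-4 = 0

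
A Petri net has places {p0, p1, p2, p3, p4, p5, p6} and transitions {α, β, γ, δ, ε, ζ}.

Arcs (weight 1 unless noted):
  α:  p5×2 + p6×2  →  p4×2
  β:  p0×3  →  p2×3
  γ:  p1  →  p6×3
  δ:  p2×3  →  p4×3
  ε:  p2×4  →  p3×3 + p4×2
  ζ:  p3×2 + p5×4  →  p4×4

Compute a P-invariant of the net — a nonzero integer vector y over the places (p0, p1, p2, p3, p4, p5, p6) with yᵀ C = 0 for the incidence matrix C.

y = (p0:3, p1:3, p2:3, p3:2, p4:3, p5:2, p6:1)

Incidence matrix C (rows=places, cols=transitions):
        α    β    γ    δ    ε    ζ
   p0   0   -3    0    0    0    0
   p1   0    0   -1    0    0    0
   p2   0    3    0   -3   -4    0
   p3   0    0    0    0    3   -2
   p4   2    0    0    3    2    4
   p5  -2    0    0    0    0   -4
   p6  -2    0    3    0    0    0

Candidate y = [3, 3, 3, 2, 3, 2, 1]; check y·C column-wise:
  col α: 3·0 + 3·0 + 3·0 + 2·0 + 3·2 + 2·-2 + 1·-2 = 0
  col β: 3·-3 + 3·0 + 3·3 + 2·0 + 3·0 + 2·0 + 1·0 = 0
  col γ: 3·0 + 3·-1 + 3·0 + 2·0 + 3·0 + 2·0 + 1·3 = 0
  col δ: 3·0 + 3·0 + 3·-3 + 2·0 + 3·3 + 2·0 + 1·0 = 0
  col ε: 3·0 + 3·0 + 3·-4 + 2·3 + 3·2 + 2·0 + 1·0 = 0
  col ζ: 3·0 + 3·0 + 3·0 + 2·-2 + 3·4 + 2·-4 + 1·0 = 0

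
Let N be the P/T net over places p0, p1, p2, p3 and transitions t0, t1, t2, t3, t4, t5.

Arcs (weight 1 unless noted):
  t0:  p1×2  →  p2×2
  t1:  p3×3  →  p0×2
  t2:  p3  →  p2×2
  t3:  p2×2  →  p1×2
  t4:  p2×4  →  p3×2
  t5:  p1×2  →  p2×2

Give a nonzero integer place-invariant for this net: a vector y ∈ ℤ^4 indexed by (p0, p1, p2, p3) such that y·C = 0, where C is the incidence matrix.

Incidence matrix C (rows=places, cols=transitions):
       t0   t1   t2   t3   t4   t5
   p0   0    2    0    0    0    0
   p1  -2    0    0    2    0   -2
   p2   2    0    2   -2   -4    2
   p3   0   -3   -1    0    2    0

Candidate y = [3, 1, 1, 2]; check y·C column-wise:
  col t0: 3·0 + 1·-2 + 1·2 + 2·0 = 0
  col t1: 3·2 + 1·0 + 1·0 + 2·-3 = 0
  col t2: 3·0 + 1·0 + 1·2 + 2·-1 = 0
  col t3: 3·0 + 1·2 + 1·-2 + 2·0 = 0
  col t4: 3·0 + 1·0 + 1·-4 + 2·2 = 0
  col t5: 3·0 + 1·-2 + 1·2 + 2·0 = 0

y = (p0:3, p1:1, p2:1, p3:2)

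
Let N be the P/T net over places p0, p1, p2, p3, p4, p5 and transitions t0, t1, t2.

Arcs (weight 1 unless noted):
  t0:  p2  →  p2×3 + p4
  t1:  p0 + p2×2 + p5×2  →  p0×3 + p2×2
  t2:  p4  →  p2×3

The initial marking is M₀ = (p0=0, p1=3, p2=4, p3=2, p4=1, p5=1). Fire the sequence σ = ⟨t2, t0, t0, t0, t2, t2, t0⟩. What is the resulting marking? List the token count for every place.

step 1: fire t2:  (p0=0, p1=3, p2=4, p3=2, p4=1, p5=1) → (p0=0, p1=3, p2=7, p3=2, p4=0, p5=1)
step 2: fire t0:  (p0=0, p1=3, p2=7, p3=2, p4=0, p5=1) → (p0=0, p1=3, p2=9, p3=2, p4=1, p5=1)
step 3: fire t0:  (p0=0, p1=3, p2=9, p3=2, p4=1, p5=1) → (p0=0, p1=3, p2=11, p3=2, p4=2, p5=1)
step 4: fire t0:  (p0=0, p1=3, p2=11, p3=2, p4=2, p5=1) → (p0=0, p1=3, p2=13, p3=2, p4=3, p5=1)
step 5: fire t2:  (p0=0, p1=3, p2=13, p3=2, p4=3, p5=1) → (p0=0, p1=3, p2=16, p3=2, p4=2, p5=1)
step 6: fire t2:  (p0=0, p1=3, p2=16, p3=2, p4=2, p5=1) → (p0=0, p1=3, p2=19, p3=2, p4=1, p5=1)
step 7: fire t0:  (p0=0, p1=3, p2=19, p3=2, p4=1, p5=1) → (p0=0, p1=3, p2=21, p3=2, p4=2, p5=1)

(p0=0, p1=3, p2=21, p3=2, p4=2, p5=1)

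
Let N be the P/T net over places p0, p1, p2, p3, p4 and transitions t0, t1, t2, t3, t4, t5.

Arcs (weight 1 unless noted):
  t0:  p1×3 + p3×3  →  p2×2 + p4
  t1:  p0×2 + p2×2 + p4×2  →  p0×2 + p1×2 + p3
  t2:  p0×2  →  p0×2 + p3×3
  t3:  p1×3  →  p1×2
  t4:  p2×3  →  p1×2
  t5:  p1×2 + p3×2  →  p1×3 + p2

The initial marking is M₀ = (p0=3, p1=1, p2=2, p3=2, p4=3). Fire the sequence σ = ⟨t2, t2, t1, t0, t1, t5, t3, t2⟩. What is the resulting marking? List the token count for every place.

step 1: fire t2:  (p0=3, p1=1, p2=2, p3=2, p4=3) → (p0=3, p1=1, p2=2, p3=5, p4=3)
step 2: fire t2:  (p0=3, p1=1, p2=2, p3=5, p4=3) → (p0=3, p1=1, p2=2, p3=8, p4=3)
step 3: fire t1:  (p0=3, p1=1, p2=2, p3=8, p4=3) → (p0=3, p1=3, p2=0, p3=9, p4=1)
step 4: fire t0:  (p0=3, p1=3, p2=0, p3=9, p4=1) → (p0=3, p1=0, p2=2, p3=6, p4=2)
step 5: fire t1:  (p0=3, p1=0, p2=2, p3=6, p4=2) → (p0=3, p1=2, p2=0, p3=7, p4=0)
step 6: fire t5:  (p0=3, p1=2, p2=0, p3=7, p4=0) → (p0=3, p1=3, p2=1, p3=5, p4=0)
step 7: fire t3:  (p0=3, p1=3, p2=1, p3=5, p4=0) → (p0=3, p1=2, p2=1, p3=5, p4=0)
step 8: fire t2:  (p0=3, p1=2, p2=1, p3=5, p4=0) → (p0=3, p1=2, p2=1, p3=8, p4=0)

(p0=3, p1=2, p2=1, p3=8, p4=0)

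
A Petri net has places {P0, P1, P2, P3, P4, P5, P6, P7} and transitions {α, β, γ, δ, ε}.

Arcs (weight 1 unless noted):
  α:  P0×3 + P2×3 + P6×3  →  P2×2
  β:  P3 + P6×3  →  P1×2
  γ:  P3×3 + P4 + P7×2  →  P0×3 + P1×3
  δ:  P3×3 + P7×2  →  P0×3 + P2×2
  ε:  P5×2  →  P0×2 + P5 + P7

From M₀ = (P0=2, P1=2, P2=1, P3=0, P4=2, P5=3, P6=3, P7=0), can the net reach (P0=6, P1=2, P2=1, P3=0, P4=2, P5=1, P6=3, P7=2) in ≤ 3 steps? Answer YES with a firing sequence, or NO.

YES — reachable via ⟨ε, ε⟩ (2 firings)

step 1: fire ε:  (P0=2, P1=2, P2=1, P3=0, P4=2, P5=3, P6=3, P7=0) → (P0=4, P1=2, P2=1, P3=0, P4=2, P5=2, P6=3, P7=1)
step 2: fire ε:  (P0=4, P1=2, P2=1, P3=0, P4=2, P5=2, P6=3, P7=1) → (P0=6, P1=2, P2=1, P3=0, P4=2, P5=1, P6=3, P7=2)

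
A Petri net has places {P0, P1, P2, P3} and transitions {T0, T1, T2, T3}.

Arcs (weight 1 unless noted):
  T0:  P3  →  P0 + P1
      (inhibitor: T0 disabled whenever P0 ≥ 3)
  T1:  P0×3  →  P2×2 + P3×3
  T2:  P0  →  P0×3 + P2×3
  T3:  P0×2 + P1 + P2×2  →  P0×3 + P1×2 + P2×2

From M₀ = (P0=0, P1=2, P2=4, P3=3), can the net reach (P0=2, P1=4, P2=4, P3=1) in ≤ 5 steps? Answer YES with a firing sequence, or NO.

step 1: fire T0:  (P0=0, P1=2, P2=4, P3=3) → (P0=1, P1=3, P2=4, P3=2)
step 2: fire T0:  (P0=1, P1=3, P2=4, P3=2) → (P0=2, P1=4, P2=4, P3=1)

YES — reachable via ⟨T0, T0⟩ (2 firings)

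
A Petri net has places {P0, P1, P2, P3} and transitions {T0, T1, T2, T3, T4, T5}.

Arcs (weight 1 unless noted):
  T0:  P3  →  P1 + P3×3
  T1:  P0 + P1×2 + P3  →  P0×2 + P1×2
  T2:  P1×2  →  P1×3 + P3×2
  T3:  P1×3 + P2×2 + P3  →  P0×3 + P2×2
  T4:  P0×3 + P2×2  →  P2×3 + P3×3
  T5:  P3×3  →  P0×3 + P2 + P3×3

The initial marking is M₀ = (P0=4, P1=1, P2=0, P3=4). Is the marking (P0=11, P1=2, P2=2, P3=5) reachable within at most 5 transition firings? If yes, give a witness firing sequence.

YES — reachable via ⟨T0, T1, T5, T5⟩ (4 firings)

step 1: fire T0:  (P0=4, P1=1, P2=0, P3=4) → (P0=4, P1=2, P2=0, P3=6)
step 2: fire T1:  (P0=4, P1=2, P2=0, P3=6) → (P0=5, P1=2, P2=0, P3=5)
step 3: fire T5:  (P0=5, P1=2, P2=0, P3=5) → (P0=8, P1=2, P2=1, P3=5)
step 4: fire T5:  (P0=8, P1=2, P2=1, P3=5) → (P0=11, P1=2, P2=2, P3=5)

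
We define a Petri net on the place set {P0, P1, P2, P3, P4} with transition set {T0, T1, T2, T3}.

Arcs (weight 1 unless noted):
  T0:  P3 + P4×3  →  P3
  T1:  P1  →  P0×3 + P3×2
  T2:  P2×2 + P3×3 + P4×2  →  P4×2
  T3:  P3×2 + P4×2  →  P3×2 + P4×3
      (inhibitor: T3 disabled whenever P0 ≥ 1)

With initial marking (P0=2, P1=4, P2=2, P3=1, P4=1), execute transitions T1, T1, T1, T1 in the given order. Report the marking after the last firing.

(P0=14, P1=0, P2=2, P3=9, P4=1)

step 1: fire T1:  (P0=2, P1=4, P2=2, P3=1, P4=1) → (P0=5, P1=3, P2=2, P3=3, P4=1)
step 2: fire T1:  (P0=5, P1=3, P2=2, P3=3, P4=1) → (P0=8, P1=2, P2=2, P3=5, P4=1)
step 3: fire T1:  (P0=8, P1=2, P2=2, P3=5, P4=1) → (P0=11, P1=1, P2=2, P3=7, P4=1)
step 4: fire T1:  (P0=11, P1=1, P2=2, P3=7, P4=1) → (P0=14, P1=0, P2=2, P3=9, P4=1)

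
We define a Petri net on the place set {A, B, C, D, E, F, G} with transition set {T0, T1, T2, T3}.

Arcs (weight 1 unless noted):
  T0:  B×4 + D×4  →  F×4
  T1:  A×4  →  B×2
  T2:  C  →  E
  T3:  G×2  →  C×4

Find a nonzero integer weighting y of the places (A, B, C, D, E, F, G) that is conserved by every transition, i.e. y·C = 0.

Incidence matrix C (rows=places, cols=transitions):
       T0   T1   T2   T3
    A   0   -4    0    0
    B  -4    2    0    0
    C   0    0   -1    4
    D  -4    0    0    0
    E   0    0    1    0
    F   4    0    0    0
    G   0    0    0   -2

Candidate y = [1, 2, 0, -2, 0, 0, 0]; check y·C column-wise:
  col T0: 1·0 + 2·-4 + -2·-4 + 0·4 = 0
  col T1: 1·-4 + 2·2 + -2·0 = 0
  col T2: 1·0 + 2·0 + 0·-1 + -2·0 + 0·1 = 0
  col T3: 1·0 + 2·0 + 0·4 + -2·0 + 0·-2 = 0

y = (A:1, B:2, C:0, D:-2, E:0, F:0, G:0)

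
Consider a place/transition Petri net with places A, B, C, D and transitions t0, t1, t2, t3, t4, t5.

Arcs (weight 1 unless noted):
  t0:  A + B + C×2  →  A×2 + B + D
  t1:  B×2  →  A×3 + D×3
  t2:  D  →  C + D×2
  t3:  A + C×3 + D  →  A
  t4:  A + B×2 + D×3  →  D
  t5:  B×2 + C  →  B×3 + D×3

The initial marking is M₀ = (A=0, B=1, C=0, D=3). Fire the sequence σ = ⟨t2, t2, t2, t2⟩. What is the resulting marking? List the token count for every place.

(A=0, B=1, C=4, D=7)

step 1: fire t2:  (A=0, B=1, C=0, D=3) → (A=0, B=1, C=1, D=4)
step 2: fire t2:  (A=0, B=1, C=1, D=4) → (A=0, B=1, C=2, D=5)
step 3: fire t2:  (A=0, B=1, C=2, D=5) → (A=0, B=1, C=3, D=6)
step 4: fire t2:  (A=0, B=1, C=3, D=6) → (A=0, B=1, C=4, D=7)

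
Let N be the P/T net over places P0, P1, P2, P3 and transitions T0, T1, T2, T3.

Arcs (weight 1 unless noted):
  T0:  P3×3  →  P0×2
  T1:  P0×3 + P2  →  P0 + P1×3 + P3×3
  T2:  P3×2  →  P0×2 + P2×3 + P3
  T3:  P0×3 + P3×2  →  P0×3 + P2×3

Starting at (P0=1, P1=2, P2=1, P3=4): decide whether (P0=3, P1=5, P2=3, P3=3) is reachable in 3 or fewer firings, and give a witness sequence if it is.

YES — reachable via ⟨T0, T1, T2⟩ (3 firings)

step 1: fire T0:  (P0=1, P1=2, P2=1, P3=4) → (P0=3, P1=2, P2=1, P3=1)
step 2: fire T1:  (P0=3, P1=2, P2=1, P3=1) → (P0=1, P1=5, P2=0, P3=4)
step 3: fire T2:  (P0=1, P1=5, P2=0, P3=4) → (P0=3, P1=5, P2=3, P3=3)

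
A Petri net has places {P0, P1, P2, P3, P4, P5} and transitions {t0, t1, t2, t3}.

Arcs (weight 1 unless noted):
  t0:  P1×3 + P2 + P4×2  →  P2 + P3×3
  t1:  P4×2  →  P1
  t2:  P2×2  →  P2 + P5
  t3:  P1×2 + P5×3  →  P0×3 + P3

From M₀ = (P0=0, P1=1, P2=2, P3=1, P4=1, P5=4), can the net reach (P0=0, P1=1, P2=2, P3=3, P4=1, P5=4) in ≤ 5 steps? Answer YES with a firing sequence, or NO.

NO — not reachable within 5 firings

depth 0: 1 marking
depth 1: 2 markings reached so far
depth 2: 2 markings reached so far
(frontier empty at depth 2; search complete)
target is not among the 2 markings reachable within 5 steps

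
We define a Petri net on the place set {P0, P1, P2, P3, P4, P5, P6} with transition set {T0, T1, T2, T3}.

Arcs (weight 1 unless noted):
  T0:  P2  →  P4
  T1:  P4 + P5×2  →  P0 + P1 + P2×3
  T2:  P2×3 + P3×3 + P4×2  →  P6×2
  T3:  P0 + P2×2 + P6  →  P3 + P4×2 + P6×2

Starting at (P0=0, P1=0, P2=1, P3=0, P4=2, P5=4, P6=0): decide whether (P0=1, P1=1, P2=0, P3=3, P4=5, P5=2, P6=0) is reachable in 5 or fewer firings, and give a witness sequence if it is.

depth 0: 1 marking
depth 1: 3 markings reached so far
depth 2: 5 markings reached so far
depth 3: 7 markings reached so far
depth 4: 9 markings reached so far
depth 5: 11 markings reached so far
target is not among the 11 markings reachable within 5 steps

NO — not reachable within 5 firings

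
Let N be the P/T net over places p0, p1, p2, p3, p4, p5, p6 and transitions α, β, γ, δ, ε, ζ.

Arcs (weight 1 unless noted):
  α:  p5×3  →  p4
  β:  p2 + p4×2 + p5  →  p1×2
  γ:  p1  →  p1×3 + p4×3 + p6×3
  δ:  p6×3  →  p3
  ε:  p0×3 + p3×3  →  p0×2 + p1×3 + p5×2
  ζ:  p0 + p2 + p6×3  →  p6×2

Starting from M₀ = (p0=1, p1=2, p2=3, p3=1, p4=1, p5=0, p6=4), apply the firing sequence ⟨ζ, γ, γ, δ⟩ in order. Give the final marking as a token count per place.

step 1: fire ζ:  (p0=1, p1=2, p2=3, p3=1, p4=1, p5=0, p6=4) → (p0=0, p1=2, p2=2, p3=1, p4=1, p5=0, p6=3)
step 2: fire γ:  (p0=0, p1=2, p2=2, p3=1, p4=1, p5=0, p6=3) → (p0=0, p1=4, p2=2, p3=1, p4=4, p5=0, p6=6)
step 3: fire γ:  (p0=0, p1=4, p2=2, p3=1, p4=4, p5=0, p6=6) → (p0=0, p1=6, p2=2, p3=1, p4=7, p5=0, p6=9)
step 4: fire δ:  (p0=0, p1=6, p2=2, p3=1, p4=7, p5=0, p6=9) → (p0=0, p1=6, p2=2, p3=2, p4=7, p5=0, p6=6)

(p0=0, p1=6, p2=2, p3=2, p4=7, p5=0, p6=6)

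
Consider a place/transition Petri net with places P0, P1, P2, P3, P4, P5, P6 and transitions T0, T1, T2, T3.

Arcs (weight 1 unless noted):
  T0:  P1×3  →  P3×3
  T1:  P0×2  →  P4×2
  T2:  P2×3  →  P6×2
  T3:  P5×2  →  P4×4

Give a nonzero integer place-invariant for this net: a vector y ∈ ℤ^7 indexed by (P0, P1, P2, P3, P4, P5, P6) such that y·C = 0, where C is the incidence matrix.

y = (P0:0, P1:1, P2:0, P3:1, P4:0, P5:0, P6:0)

Incidence matrix C (rows=places, cols=transitions):
       T0   T1   T2   T3
   P0   0   -2    0    0
   P1  -3    0    0    0
   P2   0    0   -3    0
   P3   3    0    0    0
   P4   0    2    0    4
   P5   0    0    0   -2
   P6   0    0    2    0

Candidate y = [0, 1, 0, 1, 0, 0, 0]; check y·C column-wise:
  col T0: 1·-3 + 1·3 = 0
  col T1: 0·-2 + 1·0 + 1·0 + 0·2 = 0
  col T2: 1·0 + 0·-3 + 1·0 + 0·2 = 0
  col T3: 1·0 + 1·0 + 0·4 + 0·-2 = 0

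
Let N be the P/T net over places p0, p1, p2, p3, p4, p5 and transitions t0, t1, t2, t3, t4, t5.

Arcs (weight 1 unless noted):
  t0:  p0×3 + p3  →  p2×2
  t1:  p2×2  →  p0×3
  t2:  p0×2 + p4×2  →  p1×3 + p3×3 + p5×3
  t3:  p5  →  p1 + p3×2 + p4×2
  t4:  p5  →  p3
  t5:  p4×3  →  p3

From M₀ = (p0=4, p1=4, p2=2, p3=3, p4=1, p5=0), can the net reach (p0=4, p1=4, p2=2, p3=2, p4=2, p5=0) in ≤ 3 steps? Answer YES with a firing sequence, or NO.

NO — not reachable within 3 firings

depth 0: 1 marking
depth 1: 3 markings reached so far
depth 2: 4 markings reached so far
depth 3: 6 markings reached so far
target is not among the 6 markings reachable within 3 steps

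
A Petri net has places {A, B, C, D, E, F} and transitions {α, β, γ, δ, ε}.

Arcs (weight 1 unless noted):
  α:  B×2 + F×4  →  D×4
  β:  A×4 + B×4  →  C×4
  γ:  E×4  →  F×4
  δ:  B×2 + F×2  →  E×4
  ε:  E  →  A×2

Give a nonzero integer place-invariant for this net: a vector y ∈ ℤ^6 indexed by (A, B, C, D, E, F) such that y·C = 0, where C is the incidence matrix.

y = (A:1, B:2, C:3, D:3, E:2, F:2)

Incidence matrix C (rows=places, cols=transitions):
        α    β    γ    δ    ε
    A   0   -4    0    0    2
    B  -2   -4    0   -2    0
    C   0    4    0    0    0
    D   4    0    0    0    0
    E   0    0   -4    4   -1
    F  -4    0    4   -2    0

Candidate y = [1, 2, 3, 3, 2, 2]; check y·C column-wise:
  col α: 1·0 + 2·-2 + 3·0 + 3·4 + 2·0 + 2·-4 = 0
  col β: 1·-4 + 2·-4 + 3·4 + 3·0 + 2·0 + 2·0 = 0
  col γ: 1·0 + 2·0 + 3·0 + 3·0 + 2·-4 + 2·4 = 0
  col δ: 1·0 + 2·-2 + 3·0 + 3·0 + 2·4 + 2·-2 = 0
  col ε: 1·2 + 2·0 + 3·0 + 3·0 + 2·-1 + 2·0 = 0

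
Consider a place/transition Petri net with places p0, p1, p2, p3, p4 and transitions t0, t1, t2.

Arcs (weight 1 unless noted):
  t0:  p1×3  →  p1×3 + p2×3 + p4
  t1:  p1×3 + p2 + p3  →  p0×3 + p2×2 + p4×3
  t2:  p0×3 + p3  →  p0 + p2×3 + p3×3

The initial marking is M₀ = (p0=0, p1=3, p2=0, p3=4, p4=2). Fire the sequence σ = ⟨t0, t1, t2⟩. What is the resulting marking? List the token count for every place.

step 1: fire t0:  (p0=0, p1=3, p2=0, p3=4, p4=2) → (p0=0, p1=3, p2=3, p3=4, p4=3)
step 2: fire t1:  (p0=0, p1=3, p2=3, p3=4, p4=3) → (p0=3, p1=0, p2=4, p3=3, p4=6)
step 3: fire t2:  (p0=3, p1=0, p2=4, p3=3, p4=6) → (p0=1, p1=0, p2=7, p3=5, p4=6)

(p0=1, p1=0, p2=7, p3=5, p4=6)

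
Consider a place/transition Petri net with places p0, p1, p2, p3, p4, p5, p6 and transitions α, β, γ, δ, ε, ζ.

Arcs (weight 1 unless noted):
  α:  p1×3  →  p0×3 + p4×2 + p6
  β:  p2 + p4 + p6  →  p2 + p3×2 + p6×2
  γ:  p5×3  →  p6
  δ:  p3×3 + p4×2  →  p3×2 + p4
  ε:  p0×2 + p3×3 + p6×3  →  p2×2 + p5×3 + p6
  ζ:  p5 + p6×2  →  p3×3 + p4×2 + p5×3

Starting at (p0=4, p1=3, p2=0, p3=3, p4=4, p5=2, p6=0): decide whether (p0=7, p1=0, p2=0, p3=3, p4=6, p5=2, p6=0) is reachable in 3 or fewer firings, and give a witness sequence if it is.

NO — not reachable within 3 firings

depth 0: 1 marking
depth 1: 3 markings reached so far
depth 2: 4 markings reached so far
depth 3: 4 markings reached so far
(frontier empty at depth 3; search complete)
target is not among the 4 markings reachable within 3 steps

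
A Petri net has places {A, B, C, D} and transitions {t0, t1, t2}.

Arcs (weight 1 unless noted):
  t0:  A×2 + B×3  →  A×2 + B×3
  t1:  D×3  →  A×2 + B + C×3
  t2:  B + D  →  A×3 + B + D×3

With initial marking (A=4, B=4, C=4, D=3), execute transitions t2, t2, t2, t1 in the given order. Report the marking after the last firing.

(A=15, B=5, C=7, D=6)

step 1: fire t2:  (A=4, B=4, C=4, D=3) → (A=7, B=4, C=4, D=5)
step 2: fire t2:  (A=7, B=4, C=4, D=5) → (A=10, B=4, C=4, D=7)
step 3: fire t2:  (A=10, B=4, C=4, D=7) → (A=13, B=4, C=4, D=9)
step 4: fire t1:  (A=13, B=4, C=4, D=9) → (A=15, B=5, C=7, D=6)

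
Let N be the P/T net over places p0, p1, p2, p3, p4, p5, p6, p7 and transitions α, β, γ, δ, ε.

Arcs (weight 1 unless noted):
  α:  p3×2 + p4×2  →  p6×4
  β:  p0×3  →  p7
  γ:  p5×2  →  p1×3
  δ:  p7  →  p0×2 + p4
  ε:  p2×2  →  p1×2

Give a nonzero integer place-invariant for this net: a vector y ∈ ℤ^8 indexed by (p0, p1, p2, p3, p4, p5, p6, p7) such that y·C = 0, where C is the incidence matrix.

y = (p0:0, p1:2, p2:2, p3:0, p4:0, p5:3, p6:0, p7:0)

Incidence matrix C (rows=places, cols=transitions):
        α    β    γ    δ    ε
   p0   0   -3    0    2    0
   p1   0    0    3    0    2
   p2   0    0    0    0   -2
   p3  -2    0    0    0    0
   p4  -2    0    0    1    0
   p5   0    0   -2    0    0
   p6   4    0    0    0    0
   p7   0    1    0   -1    0

Candidate y = [0, 2, 2, 0, 0, 3, 0, 0]; check y·C column-wise:
  col α: 2·0 + 2·0 + 0·-2 + 0·-2 + 3·0 + 0·4 = 0
  col β: 0·-3 + 2·0 + 2·0 + 3·0 + 0·1 = 0
  col γ: 2·3 + 2·0 + 3·-2 = 0
  col δ: 0·2 + 2·0 + 2·0 + 0·1 + 3·0 + 0·-1 = 0
  col ε: 2·2 + 2·-2 + 3·0 = 0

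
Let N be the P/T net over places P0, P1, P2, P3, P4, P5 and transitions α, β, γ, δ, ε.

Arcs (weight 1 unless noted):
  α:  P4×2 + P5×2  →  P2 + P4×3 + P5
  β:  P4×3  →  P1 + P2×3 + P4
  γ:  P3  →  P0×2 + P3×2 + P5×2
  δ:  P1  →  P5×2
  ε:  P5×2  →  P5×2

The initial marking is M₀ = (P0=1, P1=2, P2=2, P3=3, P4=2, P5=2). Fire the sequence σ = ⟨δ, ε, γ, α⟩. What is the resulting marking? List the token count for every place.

(P0=3, P1=1, P2=3, P3=4, P4=3, P5=5)

step 1: fire δ:  (P0=1, P1=2, P2=2, P3=3, P4=2, P5=2) → (P0=1, P1=1, P2=2, P3=3, P4=2, P5=4)
step 2: fire ε:  (P0=1, P1=1, P2=2, P3=3, P4=2, P5=4) → (P0=1, P1=1, P2=2, P3=3, P4=2, P5=4)
step 3: fire γ:  (P0=1, P1=1, P2=2, P3=3, P4=2, P5=4) → (P0=3, P1=1, P2=2, P3=4, P4=2, P5=6)
step 4: fire α:  (P0=3, P1=1, P2=2, P3=4, P4=2, P5=6) → (P0=3, P1=1, P2=3, P3=4, P4=3, P5=5)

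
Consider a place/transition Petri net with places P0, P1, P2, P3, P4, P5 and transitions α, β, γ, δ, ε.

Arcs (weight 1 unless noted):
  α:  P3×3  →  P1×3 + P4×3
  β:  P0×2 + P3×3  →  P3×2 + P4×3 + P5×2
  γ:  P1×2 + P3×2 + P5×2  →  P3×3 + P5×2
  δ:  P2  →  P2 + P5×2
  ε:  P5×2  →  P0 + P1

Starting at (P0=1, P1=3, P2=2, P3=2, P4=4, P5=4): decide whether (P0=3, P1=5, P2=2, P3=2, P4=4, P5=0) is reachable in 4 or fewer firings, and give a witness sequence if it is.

step 1: fire ε:  (P0=1, P1=3, P2=2, P3=2, P4=4, P5=4) → (P0=2, P1=4, P2=2, P3=2, P4=4, P5=2)
step 2: fire ε:  (P0=2, P1=4, P2=2, P3=2, P4=4, P5=2) → (P0=3, P1=5, P2=2, P3=2, P4=4, P5=0)

YES — reachable via ⟨ε, ε⟩ (2 firings)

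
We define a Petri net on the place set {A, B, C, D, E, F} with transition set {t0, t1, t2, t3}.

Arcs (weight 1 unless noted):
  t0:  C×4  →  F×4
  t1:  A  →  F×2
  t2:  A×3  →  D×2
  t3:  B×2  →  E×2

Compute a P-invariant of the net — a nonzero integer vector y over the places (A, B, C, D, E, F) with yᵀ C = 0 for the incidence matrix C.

Incidence matrix C (rows=places, cols=transitions):
       t0   t1   t2   t3
    A   0   -1   -3    0
    B   0    0    0   -2
    C  -4    0    0    0
    D   0    0    2    0
    E   0    0    0    2
    F   4    2    0    0

Candidate y = [0, 1, 0, 0, 1, 0]; check y·C column-wise:
  col t0: 1·0 + 0·-4 + 1·0 + 0·4 = 0
  col t1: 0·-1 + 1·0 + 1·0 + 0·2 = 0
  col t2: 0·-3 + 1·0 + 0·2 + 1·0 = 0
  col t3: 1·-2 + 1·2 = 0

y = (A:0, B:1, C:0, D:0, E:1, F:0)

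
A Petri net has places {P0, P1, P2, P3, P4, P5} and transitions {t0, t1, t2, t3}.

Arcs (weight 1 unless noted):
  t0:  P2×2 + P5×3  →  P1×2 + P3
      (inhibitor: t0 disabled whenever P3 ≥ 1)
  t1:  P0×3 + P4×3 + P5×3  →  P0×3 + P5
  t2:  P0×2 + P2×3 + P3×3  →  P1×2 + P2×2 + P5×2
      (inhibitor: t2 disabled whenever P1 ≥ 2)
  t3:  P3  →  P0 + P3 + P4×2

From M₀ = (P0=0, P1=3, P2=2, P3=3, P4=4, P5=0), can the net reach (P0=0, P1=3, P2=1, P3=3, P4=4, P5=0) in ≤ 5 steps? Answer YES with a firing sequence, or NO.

NO — not reachable within 5 firings

depth 0: 1 marking
depth 1: 2 markings reached so far
depth 2: 3 markings reached so far
depth 3: 4 markings reached so far
depth 4: 5 markings reached so far
depth 5: 6 markings reached so far
target is not among the 6 markings reachable within 5 steps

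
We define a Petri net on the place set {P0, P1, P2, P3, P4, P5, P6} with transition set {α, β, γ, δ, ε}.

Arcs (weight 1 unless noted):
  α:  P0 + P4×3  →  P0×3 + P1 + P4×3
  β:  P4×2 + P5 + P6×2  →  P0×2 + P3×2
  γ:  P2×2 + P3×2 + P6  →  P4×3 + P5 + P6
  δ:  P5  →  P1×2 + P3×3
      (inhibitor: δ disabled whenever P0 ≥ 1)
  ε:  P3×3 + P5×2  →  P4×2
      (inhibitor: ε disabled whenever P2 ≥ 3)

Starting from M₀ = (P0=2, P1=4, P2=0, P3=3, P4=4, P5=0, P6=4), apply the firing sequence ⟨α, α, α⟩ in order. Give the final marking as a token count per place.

step 1: fire α:  (P0=2, P1=4, P2=0, P3=3, P4=4, P5=0, P6=4) → (P0=4, P1=5, P2=0, P3=3, P4=4, P5=0, P6=4)
step 2: fire α:  (P0=4, P1=5, P2=0, P3=3, P4=4, P5=0, P6=4) → (P0=6, P1=6, P2=0, P3=3, P4=4, P5=0, P6=4)
step 3: fire α:  (P0=6, P1=6, P2=0, P3=3, P4=4, P5=0, P6=4) → (P0=8, P1=7, P2=0, P3=3, P4=4, P5=0, P6=4)

(P0=8, P1=7, P2=0, P3=3, P4=4, P5=0, P6=4)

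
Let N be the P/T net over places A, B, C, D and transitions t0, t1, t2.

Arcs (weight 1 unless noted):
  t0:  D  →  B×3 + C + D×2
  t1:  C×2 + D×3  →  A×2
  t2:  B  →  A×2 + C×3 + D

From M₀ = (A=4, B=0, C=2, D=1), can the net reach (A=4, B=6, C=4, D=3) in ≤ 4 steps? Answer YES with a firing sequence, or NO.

step 1: fire t0:  (A=4, B=0, C=2, D=1) → (A=4, B=3, C=3, D=2)
step 2: fire t0:  (A=4, B=3, C=3, D=2) → (A=4, B=6, C=4, D=3)

YES — reachable via ⟨t0, t0⟩ (2 firings)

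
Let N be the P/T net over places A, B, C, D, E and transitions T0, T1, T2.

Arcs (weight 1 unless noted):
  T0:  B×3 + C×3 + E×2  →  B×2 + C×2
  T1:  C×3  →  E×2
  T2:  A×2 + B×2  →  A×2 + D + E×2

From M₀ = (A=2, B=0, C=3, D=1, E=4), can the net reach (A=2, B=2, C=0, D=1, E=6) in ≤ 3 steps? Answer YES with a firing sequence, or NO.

depth 0: 1 marking
depth 1: 2 markings reached so far
depth 2: 2 markings reached so far
(frontier empty at depth 2; search complete)
target is not among the 2 markings reachable within 3 steps

NO — not reachable within 3 firings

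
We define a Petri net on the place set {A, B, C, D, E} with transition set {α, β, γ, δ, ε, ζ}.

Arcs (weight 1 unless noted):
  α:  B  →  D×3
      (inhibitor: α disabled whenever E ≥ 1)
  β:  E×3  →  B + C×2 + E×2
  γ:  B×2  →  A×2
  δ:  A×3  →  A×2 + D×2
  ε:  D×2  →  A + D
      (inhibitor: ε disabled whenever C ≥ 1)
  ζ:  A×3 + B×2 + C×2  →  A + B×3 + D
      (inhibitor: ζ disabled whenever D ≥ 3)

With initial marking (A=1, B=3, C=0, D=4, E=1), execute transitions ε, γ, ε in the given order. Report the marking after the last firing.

(A=5, B=1, C=0, D=2, E=1)

step 1: fire ε:  (A=1, B=3, C=0, D=4, E=1) → (A=2, B=3, C=0, D=3, E=1)
step 2: fire γ:  (A=2, B=3, C=0, D=3, E=1) → (A=4, B=1, C=0, D=3, E=1)
step 3: fire ε:  (A=4, B=1, C=0, D=3, E=1) → (A=5, B=1, C=0, D=2, E=1)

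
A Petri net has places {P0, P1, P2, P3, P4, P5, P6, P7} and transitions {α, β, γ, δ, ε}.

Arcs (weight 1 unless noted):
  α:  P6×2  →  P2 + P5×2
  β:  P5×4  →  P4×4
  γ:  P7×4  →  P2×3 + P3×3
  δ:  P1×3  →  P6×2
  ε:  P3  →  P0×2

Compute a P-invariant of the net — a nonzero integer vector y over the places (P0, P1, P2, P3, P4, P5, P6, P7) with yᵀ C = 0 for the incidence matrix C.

y = (P0:1, P1:0, P2:-2, P3:2, P4:1, P5:1, P6:0, P7:0)

Incidence matrix C (rows=places, cols=transitions):
        α    β    γ    δ    ε
   P0   0    0    0    0    2
   P1   0    0    0   -3    0
   P2   1    0    3    0    0
   P3   0    0    3    0   -1
   P4   0    4    0    0    0
   P5   2   -4    0    0    0
   P6  -2    0    0    2    0
   P7   0    0   -4    0    0

Candidate y = [1, 0, -2, 2, 1, 1, 0, 0]; check y·C column-wise:
  col α: 1·0 + -2·1 + 2·0 + 1·0 + 1·2 + 0·-2 = 0
  col β: 1·0 + -2·0 + 2·0 + 1·4 + 1·-4 = 0
  col γ: 1·0 + -2·3 + 2·3 + 1·0 + 1·0 + 0·-4 = 0
  col δ: 1·0 + 0·-3 + -2·0 + 2·0 + 1·0 + 1·0 + 0·2 = 0
  col ε: 1·2 + -2·0 + 2·-1 + 1·0 + 1·0 = 0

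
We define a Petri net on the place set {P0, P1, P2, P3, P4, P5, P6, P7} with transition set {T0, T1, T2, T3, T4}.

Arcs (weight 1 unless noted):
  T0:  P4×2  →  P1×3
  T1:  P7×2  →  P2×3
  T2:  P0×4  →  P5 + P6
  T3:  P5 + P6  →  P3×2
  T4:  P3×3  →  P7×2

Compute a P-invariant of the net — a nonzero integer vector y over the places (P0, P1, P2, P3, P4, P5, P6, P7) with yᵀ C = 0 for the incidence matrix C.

Incidence matrix C (rows=places, cols=transitions):
       T0   T1   T2   T3   T4
   P0   0    0   -4    0    0
   P1   3    0    0    0    0
   P2   0    3    0    0    0
   P3   0    0    0    2   -3
   P4  -2    0    0    0    0
   P5   0    0    1   -1    0
   P6   0    0    1   -1    0
   P7   0   -2    0    0    2

Candidate y = [0, 2, 0, 0, 3, 0, 0, 0]; check y·C column-wise:
  col T0: 2·3 + 3·-2 = 0
  col T1: 2·0 + 0·3 + 3·0 + 0·-2 = 0
  col T2: 0·-4 + 2·0 + 3·0 + 0·1 + 0·1 = 0
  col T3: 2·0 + 0·2 + 3·0 + 0·-1 + 0·-1 = 0
  col T4: 2·0 + 0·-3 + 3·0 + 0·2 = 0

y = (P0:0, P1:2, P2:0, P3:0, P4:3, P5:0, P6:0, P7:0)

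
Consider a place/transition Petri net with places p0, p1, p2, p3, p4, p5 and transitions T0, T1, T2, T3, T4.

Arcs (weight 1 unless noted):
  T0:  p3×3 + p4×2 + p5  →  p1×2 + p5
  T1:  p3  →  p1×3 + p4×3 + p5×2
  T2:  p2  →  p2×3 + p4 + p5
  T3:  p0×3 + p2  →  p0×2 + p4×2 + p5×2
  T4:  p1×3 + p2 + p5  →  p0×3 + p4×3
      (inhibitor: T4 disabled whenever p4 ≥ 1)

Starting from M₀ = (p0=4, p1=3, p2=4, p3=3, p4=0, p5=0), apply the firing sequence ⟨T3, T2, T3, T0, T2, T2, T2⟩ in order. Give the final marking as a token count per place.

step 1: fire T3:  (p0=4, p1=3, p2=4, p3=3, p4=0, p5=0) → (p0=3, p1=3, p2=3, p3=3, p4=2, p5=2)
step 2: fire T2:  (p0=3, p1=3, p2=3, p3=3, p4=2, p5=2) → (p0=3, p1=3, p2=5, p3=3, p4=3, p5=3)
step 3: fire T3:  (p0=3, p1=3, p2=5, p3=3, p4=3, p5=3) → (p0=2, p1=3, p2=4, p3=3, p4=5, p5=5)
step 4: fire T0:  (p0=2, p1=3, p2=4, p3=3, p4=5, p5=5) → (p0=2, p1=5, p2=4, p3=0, p4=3, p5=5)
step 5: fire T2:  (p0=2, p1=5, p2=4, p3=0, p4=3, p5=5) → (p0=2, p1=5, p2=6, p3=0, p4=4, p5=6)
step 6: fire T2:  (p0=2, p1=5, p2=6, p3=0, p4=4, p5=6) → (p0=2, p1=5, p2=8, p3=0, p4=5, p5=7)
step 7: fire T2:  (p0=2, p1=5, p2=8, p3=0, p4=5, p5=7) → (p0=2, p1=5, p2=10, p3=0, p4=6, p5=8)

(p0=2, p1=5, p2=10, p3=0, p4=6, p5=8)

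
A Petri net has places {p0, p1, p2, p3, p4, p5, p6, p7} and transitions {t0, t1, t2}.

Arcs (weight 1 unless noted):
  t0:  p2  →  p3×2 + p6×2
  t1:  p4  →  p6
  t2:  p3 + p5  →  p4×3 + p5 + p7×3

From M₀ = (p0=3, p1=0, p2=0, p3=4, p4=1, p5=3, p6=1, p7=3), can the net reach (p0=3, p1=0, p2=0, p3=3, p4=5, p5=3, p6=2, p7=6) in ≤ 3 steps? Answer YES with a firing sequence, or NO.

depth 0: 1 marking
depth 1: 3 markings reached so far
depth 2: 5 markings reached so far
depth 3: 8 markings reached so far
target is not among the 8 markings reachable within 3 steps

NO — not reachable within 3 firings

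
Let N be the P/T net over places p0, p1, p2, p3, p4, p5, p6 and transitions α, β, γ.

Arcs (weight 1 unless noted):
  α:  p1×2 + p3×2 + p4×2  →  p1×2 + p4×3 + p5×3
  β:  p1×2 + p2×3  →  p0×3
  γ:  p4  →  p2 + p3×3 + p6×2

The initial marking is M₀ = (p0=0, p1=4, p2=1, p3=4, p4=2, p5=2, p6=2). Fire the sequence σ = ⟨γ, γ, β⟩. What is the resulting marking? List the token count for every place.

step 1: fire γ:  (p0=0, p1=4, p2=1, p3=4, p4=2, p5=2, p6=2) → (p0=0, p1=4, p2=2, p3=7, p4=1, p5=2, p6=4)
step 2: fire γ:  (p0=0, p1=4, p2=2, p3=7, p4=1, p5=2, p6=4) → (p0=0, p1=4, p2=3, p3=10, p4=0, p5=2, p6=6)
step 3: fire β:  (p0=0, p1=4, p2=3, p3=10, p4=0, p5=2, p6=6) → (p0=3, p1=2, p2=0, p3=10, p4=0, p5=2, p6=6)

(p0=3, p1=2, p2=0, p3=10, p4=0, p5=2, p6=6)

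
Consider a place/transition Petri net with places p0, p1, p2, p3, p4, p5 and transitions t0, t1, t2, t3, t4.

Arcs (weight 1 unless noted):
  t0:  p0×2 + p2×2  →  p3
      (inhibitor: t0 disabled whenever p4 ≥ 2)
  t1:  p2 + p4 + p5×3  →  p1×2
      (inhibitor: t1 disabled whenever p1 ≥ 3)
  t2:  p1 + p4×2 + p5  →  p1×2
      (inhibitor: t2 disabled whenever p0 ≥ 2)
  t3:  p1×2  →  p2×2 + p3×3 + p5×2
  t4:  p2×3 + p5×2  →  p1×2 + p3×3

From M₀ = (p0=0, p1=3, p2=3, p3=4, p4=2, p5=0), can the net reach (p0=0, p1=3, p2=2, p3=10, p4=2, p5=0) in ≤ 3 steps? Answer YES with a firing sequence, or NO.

YES — reachable via ⟨t3, t4⟩ (2 firings)

step 1: fire t3:  (p0=0, p1=3, p2=3, p3=4, p4=2, p5=0) → (p0=0, p1=1, p2=5, p3=7, p4=2, p5=2)
step 2: fire t4:  (p0=0, p1=1, p2=5, p3=7, p4=2, p5=2) → (p0=0, p1=3, p2=2, p3=10, p4=2, p5=0)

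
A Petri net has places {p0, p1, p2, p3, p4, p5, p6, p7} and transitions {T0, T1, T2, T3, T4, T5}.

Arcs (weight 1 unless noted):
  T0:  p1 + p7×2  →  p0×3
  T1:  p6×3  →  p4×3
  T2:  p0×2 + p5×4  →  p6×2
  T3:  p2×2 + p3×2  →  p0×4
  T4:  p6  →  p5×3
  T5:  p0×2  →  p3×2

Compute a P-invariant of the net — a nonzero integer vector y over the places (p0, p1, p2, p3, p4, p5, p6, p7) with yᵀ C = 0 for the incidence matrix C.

y = (p0:1, p1:3, p2:1, p3:1, p4:3, p5:1, p6:3, p7:0)

Incidence matrix C (rows=places, cols=transitions):
       T0   T1   T2   T3   T4   T5
   p0   3    0   -2    4    0   -2
   p1  -1    0    0    0    0    0
   p2   0    0    0   -2    0    0
   p3   0    0    0   -2    0    2
   p4   0    3    0    0    0    0
   p5   0    0   -4    0    3    0
   p6   0   -3    2    0   -1    0
   p7  -2    0    0    0    0    0

Candidate y = [1, 3, 1, 1, 3, 1, 3, 0]; check y·C column-wise:
  col T0: 1·3 + 3·-1 + 1·0 + 1·0 + 3·0 + 1·0 + 3·0 + 0·-2 = 0
  col T1: 1·0 + 3·0 + 1·0 + 1·0 + 3·3 + 1·0 + 3·-3 = 0
  col T2: 1·-2 + 3·0 + 1·0 + 1·0 + 3·0 + 1·-4 + 3·2 = 0
  col T3: 1·4 + 3·0 + 1·-2 + 1·-2 + 3·0 + 1·0 + 3·0 = 0
  col T4: 1·0 + 3·0 + 1·0 + 1·0 + 3·0 + 1·3 + 3·-1 = 0
  col T5: 1·-2 + 3·0 + 1·0 + 1·2 + 3·0 + 1·0 + 3·0 = 0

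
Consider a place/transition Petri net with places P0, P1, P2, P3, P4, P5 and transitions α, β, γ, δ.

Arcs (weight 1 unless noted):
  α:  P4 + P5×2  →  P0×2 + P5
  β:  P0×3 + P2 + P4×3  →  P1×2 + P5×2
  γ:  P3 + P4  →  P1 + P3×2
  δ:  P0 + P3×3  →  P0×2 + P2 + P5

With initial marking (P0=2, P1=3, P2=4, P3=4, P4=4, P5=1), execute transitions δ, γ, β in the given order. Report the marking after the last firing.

(P0=0, P1=6, P2=4, P3=2, P4=0, P5=4)

step 1: fire δ:  (P0=2, P1=3, P2=4, P3=4, P4=4, P5=1) → (P0=3, P1=3, P2=5, P3=1, P4=4, P5=2)
step 2: fire γ:  (P0=3, P1=3, P2=5, P3=1, P4=4, P5=2) → (P0=3, P1=4, P2=5, P3=2, P4=3, P5=2)
step 3: fire β:  (P0=3, P1=4, P2=5, P3=2, P4=3, P5=2) → (P0=0, P1=6, P2=4, P3=2, P4=0, P5=4)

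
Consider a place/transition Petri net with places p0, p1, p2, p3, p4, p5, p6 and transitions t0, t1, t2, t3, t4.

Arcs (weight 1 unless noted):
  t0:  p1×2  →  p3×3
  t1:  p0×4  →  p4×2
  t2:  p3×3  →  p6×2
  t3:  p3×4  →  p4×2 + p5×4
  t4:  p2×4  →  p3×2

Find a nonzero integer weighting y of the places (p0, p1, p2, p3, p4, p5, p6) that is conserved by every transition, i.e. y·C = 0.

y = (p0:1, p1:0, p2:0, p3:0, p4:2, p5:-1, p6:0)

Incidence matrix C (rows=places, cols=transitions):
       t0   t1   t2   t3   t4
   p0   0   -4    0    0    0
   p1  -2    0    0    0    0
   p2   0    0    0    0   -4
   p3   3    0   -3   -4    2
   p4   0    2    0    2    0
   p5   0    0    0    4    0
   p6   0    0    2    0    0

Candidate y = [1, 0, 0, 0, 2, -1, 0]; check y·C column-wise:
  col t0: 1·0 + 0·-2 + 0·3 + 2·0 + -1·0 = 0
  col t1: 1·-4 + 2·2 + -1·0 = 0
  col t2: 1·0 + 0·-3 + 2·0 + -1·0 + 0·2 = 0
  col t3: 1·0 + 0·-4 + 2·2 + -1·4 = 0
  col t4: 1·0 + 0·-4 + 0·2 + 2·0 + -1·0 = 0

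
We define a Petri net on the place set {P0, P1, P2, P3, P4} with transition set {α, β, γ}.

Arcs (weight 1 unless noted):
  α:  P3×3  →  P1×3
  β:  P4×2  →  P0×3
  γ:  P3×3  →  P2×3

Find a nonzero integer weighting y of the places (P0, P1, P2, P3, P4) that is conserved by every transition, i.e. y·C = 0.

Incidence matrix C (rows=places, cols=transitions):
        α    β    γ
   P0   0    3    0
   P1   3    0    0
   P2   0    0    3
   P3  -3    0   -3
   P4   0   -2    0

Candidate y = [0, 1, 1, 1, 0]; check y·C column-wise:
  col α: 1·3 + 1·0 + 1·-3 = 0
  col β: 0·3 + 1·0 + 1·0 + 1·0 + 0·-2 = 0
  col γ: 1·0 + 1·3 + 1·-3 = 0

y = (P0:0, P1:1, P2:1, P3:1, P4:0)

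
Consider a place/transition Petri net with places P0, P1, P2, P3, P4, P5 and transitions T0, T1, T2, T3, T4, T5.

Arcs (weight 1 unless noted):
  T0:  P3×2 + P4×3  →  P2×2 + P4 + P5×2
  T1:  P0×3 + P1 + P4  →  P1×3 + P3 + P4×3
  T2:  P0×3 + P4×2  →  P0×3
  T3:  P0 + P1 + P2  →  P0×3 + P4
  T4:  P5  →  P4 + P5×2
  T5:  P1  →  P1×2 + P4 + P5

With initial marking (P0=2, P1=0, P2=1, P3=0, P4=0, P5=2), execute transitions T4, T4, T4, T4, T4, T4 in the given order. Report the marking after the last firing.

(P0=2, P1=0, P2=1, P3=0, P4=6, P5=8)

step 1: fire T4:  (P0=2, P1=0, P2=1, P3=0, P4=0, P5=2) → (P0=2, P1=0, P2=1, P3=0, P4=1, P5=3)
step 2: fire T4:  (P0=2, P1=0, P2=1, P3=0, P4=1, P5=3) → (P0=2, P1=0, P2=1, P3=0, P4=2, P5=4)
step 3: fire T4:  (P0=2, P1=0, P2=1, P3=0, P4=2, P5=4) → (P0=2, P1=0, P2=1, P3=0, P4=3, P5=5)
step 4: fire T4:  (P0=2, P1=0, P2=1, P3=0, P4=3, P5=5) → (P0=2, P1=0, P2=1, P3=0, P4=4, P5=6)
step 5: fire T4:  (P0=2, P1=0, P2=1, P3=0, P4=4, P5=6) → (P0=2, P1=0, P2=1, P3=0, P4=5, P5=7)
step 6: fire T4:  (P0=2, P1=0, P2=1, P3=0, P4=5, P5=7) → (P0=2, P1=0, P2=1, P3=0, P4=6, P5=8)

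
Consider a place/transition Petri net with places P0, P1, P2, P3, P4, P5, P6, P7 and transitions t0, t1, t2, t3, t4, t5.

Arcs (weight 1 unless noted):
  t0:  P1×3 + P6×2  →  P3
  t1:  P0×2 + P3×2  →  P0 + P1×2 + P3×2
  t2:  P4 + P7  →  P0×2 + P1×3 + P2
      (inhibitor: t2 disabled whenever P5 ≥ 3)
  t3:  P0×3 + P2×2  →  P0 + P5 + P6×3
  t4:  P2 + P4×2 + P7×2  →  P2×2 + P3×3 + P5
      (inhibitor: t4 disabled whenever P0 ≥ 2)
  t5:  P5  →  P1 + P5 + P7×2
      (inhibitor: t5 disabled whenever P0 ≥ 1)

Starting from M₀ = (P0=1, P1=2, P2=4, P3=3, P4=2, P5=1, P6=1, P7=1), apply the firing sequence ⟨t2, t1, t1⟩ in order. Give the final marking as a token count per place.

step 1: fire t2:  (P0=1, P1=2, P2=4, P3=3, P4=2, P5=1, P6=1, P7=1) → (P0=3, P1=5, P2=5, P3=3, P4=1, P5=1, P6=1, P7=0)
step 2: fire t1:  (P0=3, P1=5, P2=5, P3=3, P4=1, P5=1, P6=1, P7=0) → (P0=2, P1=7, P2=5, P3=3, P4=1, P5=1, P6=1, P7=0)
step 3: fire t1:  (P0=2, P1=7, P2=5, P3=3, P4=1, P5=1, P6=1, P7=0) → (P0=1, P1=9, P2=5, P3=3, P4=1, P5=1, P6=1, P7=0)

(P0=1, P1=9, P2=5, P3=3, P4=1, P5=1, P6=1, P7=0)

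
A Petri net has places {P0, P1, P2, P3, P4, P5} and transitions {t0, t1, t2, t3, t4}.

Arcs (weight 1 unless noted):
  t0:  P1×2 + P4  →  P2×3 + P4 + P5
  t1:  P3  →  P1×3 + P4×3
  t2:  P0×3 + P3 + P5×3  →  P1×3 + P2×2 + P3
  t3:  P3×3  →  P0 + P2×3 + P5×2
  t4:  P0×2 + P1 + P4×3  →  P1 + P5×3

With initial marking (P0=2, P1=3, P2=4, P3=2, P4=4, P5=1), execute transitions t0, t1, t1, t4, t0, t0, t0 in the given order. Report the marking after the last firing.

step 1: fire t0:  (P0=2, P1=3, P2=4, P3=2, P4=4, P5=1) → (P0=2, P1=1, P2=7, P3=2, P4=4, P5=2)
step 2: fire t1:  (P0=2, P1=1, P2=7, P3=2, P4=4, P5=2) → (P0=2, P1=4, P2=7, P3=1, P4=7, P5=2)
step 3: fire t1:  (P0=2, P1=4, P2=7, P3=1, P4=7, P5=2) → (P0=2, P1=7, P2=7, P3=0, P4=10, P5=2)
step 4: fire t4:  (P0=2, P1=7, P2=7, P3=0, P4=10, P5=2) → (P0=0, P1=7, P2=7, P3=0, P4=7, P5=5)
step 5: fire t0:  (P0=0, P1=7, P2=7, P3=0, P4=7, P5=5) → (P0=0, P1=5, P2=10, P3=0, P4=7, P5=6)
step 6: fire t0:  (P0=0, P1=5, P2=10, P3=0, P4=7, P5=6) → (P0=0, P1=3, P2=13, P3=0, P4=7, P5=7)
step 7: fire t0:  (P0=0, P1=3, P2=13, P3=0, P4=7, P5=7) → (P0=0, P1=1, P2=16, P3=0, P4=7, P5=8)

(P0=0, P1=1, P2=16, P3=0, P4=7, P5=8)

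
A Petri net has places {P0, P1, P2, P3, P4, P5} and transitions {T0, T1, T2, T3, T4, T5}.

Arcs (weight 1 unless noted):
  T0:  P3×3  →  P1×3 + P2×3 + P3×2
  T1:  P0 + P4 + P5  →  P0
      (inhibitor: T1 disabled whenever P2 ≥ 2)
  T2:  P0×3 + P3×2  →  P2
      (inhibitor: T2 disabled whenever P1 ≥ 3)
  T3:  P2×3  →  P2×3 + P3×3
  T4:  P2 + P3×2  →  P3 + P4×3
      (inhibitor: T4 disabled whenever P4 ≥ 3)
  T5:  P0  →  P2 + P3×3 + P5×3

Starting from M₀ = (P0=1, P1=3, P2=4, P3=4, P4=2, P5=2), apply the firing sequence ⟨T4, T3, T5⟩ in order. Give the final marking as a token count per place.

step 1: fire T4:  (P0=1, P1=3, P2=4, P3=4, P4=2, P5=2) → (P0=1, P1=3, P2=3, P3=3, P4=5, P5=2)
step 2: fire T3:  (P0=1, P1=3, P2=3, P3=3, P4=5, P5=2) → (P0=1, P1=3, P2=3, P3=6, P4=5, P5=2)
step 3: fire T5:  (P0=1, P1=3, P2=3, P3=6, P4=5, P5=2) → (P0=0, P1=3, P2=4, P3=9, P4=5, P5=5)

(P0=0, P1=3, P2=4, P3=9, P4=5, P5=5)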